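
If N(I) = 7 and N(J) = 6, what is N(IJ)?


N(IJ) = N(I) * N(J)
= 7 * 6
= 42

42


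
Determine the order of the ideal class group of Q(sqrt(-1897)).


K = Q(sqrt(-1897)). d mod 4 = 3, so D = disc(K) = 4d = -7588
h(K) equals the number of primitive reduced positive-definite forms (a, b, c) = a*x^2 + b*x*y + c*y^2 with b^2 - 4ac = D,
where reduced means |b| <= a <= c, with b >= 0 whenever |b| = a or a = c, and primitive means gcd(a, b, c) = 1.
Reduced forces 3a^2 <= |D| = 7588, so 1 <= a <= 50; b must have the parity of D, and c = (b^2 - D)/(4a) must be an integer >= a.
Enumerate a = 1..50, b in [-a, a]:
  a=1: (1, 0, 1897)  [1]
  a=2: (2, 2, 949)  [1]
  a=3..6: none
  a=7: (7, 0, 271)  [1]
  a=8..12: none
  a=13: (13, -2, 146), (13, 2, 146)  [2]
  a=14: (14, 14, 139)  [1]
  a=15..22: none
  a=23: (23, -18, 86), (23, 18, 86)  [2]
  a=24..25: none
  a=26: (26, -2, 73), (26, 2, 73)  [2]
  a=27..30: none
  a=31: (31, -10, 62), (31, 10, 62)  [2]
  a=32..36: none
  a=37: (37, -16, 53), (37, 16, 53)  [2]
  a=38..42: none
  a=43: (43, -18, 46), (43, 18, 46)  [2]
  a=44..50: none
Total reduced forms: 1 + 1 + 1 + 2 + 1 + 2 + 2 + 2 + 2 + 2 = 16
h = 16

16


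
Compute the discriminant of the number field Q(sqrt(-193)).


For K = Q(sqrt(d)) with d squarefree: disc(K) = d if d = 1 mod 4, and disc(K) = 4d if d = 2 or 3 mod 4.
Here d = -193, and d mod 4 = 3.
d = 3 mod 4, not 1 (O_K = Z[sqrt(d)]), so disc(K) = 4d = 4 * (-193) = -772

-772


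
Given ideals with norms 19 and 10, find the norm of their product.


N(IJ) = N(I) * N(J)
= 19 * 10
= 190

190


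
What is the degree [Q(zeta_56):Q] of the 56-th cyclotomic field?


The degree equals Euler's totient phi(56).
56 = 2^3 * 7
phi(56) = 24

24


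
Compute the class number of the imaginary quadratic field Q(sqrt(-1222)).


K = Q(sqrt(-1222)). d mod 4 = 2, so D = disc(K) = 4d = -4888
h(K) equals the number of primitive reduced positive-definite forms (a, b, c) = a*x^2 + b*x*y + c*y^2 with b^2 - 4ac = D,
where reduced means |b| <= a <= c, with b >= 0 whenever |b| = a or a = c, and primitive means gcd(a, b, c) = 1.
Reduced forces 3a^2 <= |D| = 4888, so 1 <= a <= 40; b must have the parity of D, and c = (b^2 - D)/(4a) must be an integer >= a.
Enumerate a = 1..40, b in [-a, a]:
  a=1: (1, 0, 1222)  [1]
  a=2: (2, 0, 611)  [1]
  a=3..12: none
  a=13: (13, 0, 94)  [1]
  a=14..16: none
  a=17: (17, -12, 74), (17, 12, 74)  [2]
  a=18..25: none
  a=26: (26, 0, 47)  [1]
  a=27..28: none
  a=29: (29, -10, 43), (29, 10, 43)  [2]
  a=30: none
  a=31: (31, -14, 41), (31, 14, 41)  [2]
  a=32..33: none
  a=34: (34, -12, 37), (34, 12, 37)  [2]
  a=35..40: none
Total reduced forms: 1 + 1 + 1 + 2 + 1 + 2 + 2 + 2 = 12
h = 12

12


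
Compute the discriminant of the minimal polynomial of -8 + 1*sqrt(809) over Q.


The element -8 + 1*sqrt(809) has minimal polynomial:
x^2 + 16*x - 745
Discriminant = (16)^2 - 4*(-745)
= 256 + 2980
= 3236

3236


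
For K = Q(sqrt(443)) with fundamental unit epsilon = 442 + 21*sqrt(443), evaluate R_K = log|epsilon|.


epsilon = 442 + 21*sqrt(443)
= 883.9989
R = ln(883.9989)
= 6.7845

6.7845


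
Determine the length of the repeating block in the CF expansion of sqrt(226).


Run the CF algorithm for sqrt(226).
a_0 = floor(sqrt(226)) = 15; set m_0=0, q_0=1.
Recurrence: m' = q*a - m,  q' = (d - m'^2)/q,  a' = floor((a_0 + m')/q').
  step 1: m=15, q=1, a=30
a_1 = 2*a_0 = 30, so the period closes here.
sqrt(226) = [15; 30]
Period length = 1

1


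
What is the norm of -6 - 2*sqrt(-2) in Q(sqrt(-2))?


N(a + b*sqrt(d)) = a^2 - d*b^2
= (-6)^2 - (-2)*(-2)^2
= 36 + 8
= 44

44


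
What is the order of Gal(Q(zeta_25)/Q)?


|Gal(Q(zeta_25)/Q)| = phi(25)
= 20

20


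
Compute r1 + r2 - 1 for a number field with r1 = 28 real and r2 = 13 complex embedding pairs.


By Dirichlet's unit theorem:
rank = r1 + r2 - 1
= 28 + 13 - 1
= 40

40


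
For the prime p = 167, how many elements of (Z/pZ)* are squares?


For prime p, the number of non-zero quadratic residues is (p-1)/2.
= (167-1)/2
= 83

83


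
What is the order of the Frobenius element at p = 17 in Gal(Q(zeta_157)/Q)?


The Frobenius at p in Gal(Q(zeta_n)/Q) = (Z/nZ)* is the class of p, so its order is ord_157(17), the smallest k >= 1 with 17^k = 1 mod 157.
n = 157 = 157, phi(157) = 156; the order divides phi(n).
Divisors of 156: 1, 2, 3, 4, 6, 12, 13, 26, 39, 52, 78, 156
Repeated squaring mod 157: 17^1 = 17, 17^2 = 132, 17^4 = 154, 17^8 = 9, 17^16 = 81, 17^32 = 124, 17^64 = 147, 17^128 = 100
Test divisors in increasing order:
  k=1: 17^1 = 17 mod 157
  k=2: 17^2 = 132 mod 157
  k=3: 17^3 = 132 * 17 = 46 mod 157
  k=4: 17^4 = 154 mod 157
  k=6: 17^6 = 154 * 132 = 75 mod 157
  k=12: 17^12 = 9 * 154 = 130 mod 157
  k=13: 17^13 = 9 * 154 * 17 = 12 mod 157
  k=26: 17^26 = 81 * 9 * 132 = 144 mod 157
  k=39: 17^39 = 124 * 154 * 132 * 17 = 1 mod 157  <- first divisor giving 1
Order = 39

39


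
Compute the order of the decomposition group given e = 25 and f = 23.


|D_P| = e * f
= 25 * 23
= 575

575


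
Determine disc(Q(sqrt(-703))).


For K = Q(sqrt(d)) with d squarefree: disc(K) = d if d = 1 mod 4, and disc(K) = 4d if d = 2 or 3 mod 4.
Here d = -703, and d mod 4 = 1.
d = 1 mod 4 (O_K = Z[(1+sqrt(d))/2]), so disc(K) = d = -703

-703


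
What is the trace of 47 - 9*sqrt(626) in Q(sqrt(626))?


Tr(a + b*sqrt(d)) = (a + b*sqrt(d)) + (a - b*sqrt(d)) = 2a
= 2 * (47)
= 94

94


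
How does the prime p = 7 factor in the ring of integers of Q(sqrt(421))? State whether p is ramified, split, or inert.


K = Q(sqrt(421)). Since d mod 4 = 1, disc(K) = 421.
Check p | disc: 421 mod 7 = 1.
p does not divide disc. Compute Legendre symbol (d/p):
1^((7-1)/2) mod 7 = 1
(d/p) = 1, so p splits: (p) = P*P' with e=1, f=1, g=2.
Therefore p is split.

split


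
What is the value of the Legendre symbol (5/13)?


p = 13 is prime, so compute (5/13) with the reciprocity algorithm (Jacobi-symbol steps: pull out 2s via (2/n), flip via reciprocity, reduce):
  reciprocity: (5/13) -> +(13/5)
  reduce: (3/5)
  reciprocity: (3/5) -> +(5/3)
  reduce: (2/3)
  pull out 2: (2/3) = -1  (since 3 mod 8 = 3)
  (1/3) = 1
Product of signs = -1
(5/13) = -1

-1


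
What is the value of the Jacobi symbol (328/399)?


Compute (328/399) via quadratic reciprocity:
  pull out 2: (2/399) = +1  (since 399 mod 8 = 7)
  pull out 2: (2/399) = +1  (since 399 mod 8 = 7)
  pull out 2: (2/399) = +1  (since 399 mod 8 = 7)
  reciprocity: (41/399) -> +(399/41)
  reduce: (30/41)
  pull out 2: (2/41) = +1  (since 41 mod 8 = 1)
  reciprocity: (15/41) -> +(41/15)
  reduce: (11/15)
  reciprocity: (11/15) -> -(15/11)
  reduce: (4/11)
  pull out 2: (2/11) = -1  (since 11 mod 8 = 3)
  pull out 2: (2/11) = -1  (since 11 mod 8 = 3)
  (1/11) = 1
Product of signs = -1

-1


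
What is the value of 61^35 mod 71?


p = 71 is prime and the exponent is (p-1)/2 = 35, so by Euler's criterion 61^35 = (61/71) = +1 or -1 mod 71.
Compute by square-and-multiply:
  35 = 32 + 2 + 1 (binary 100011)
  Repeated squaring mod 71: 61^1 = 61, 61^2 = 29, 61^4 = 60, 61^8 = 50, 61^16 = 15, 61^32 = 12
  61^35 = 61^32 * 61^2 * 61^1 = 12 * 29 * 61 mod 71
    12 * 29 = 348 = 64 mod 71
    64 * 61 = 3904 = 70 mod 71
  61^35 = 70 mod 71
Result 70 = p - 1 = -1 mod 71: 61 is a quadratic non-residue mod 71. As a residue in [0, p-1] the value is 70.
61^35 mod 71 = 70

70


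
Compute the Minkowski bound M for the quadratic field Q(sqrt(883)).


d = 883, d mod 4 = 3, so disc(K) = 4d = 3532; |disc(K)| = 3532
Real quadratic field, so n = 2, s = r2 = 0, r1 = 2
M = (n!/n^n) * (4/pi)^s * sqrt(|disc(K)|) = (2!/2^2) * (4/pi)^0 * sqrt(3532)
= 0.5 * 1.000000 * 59.430632
= 29.7153

29.7153


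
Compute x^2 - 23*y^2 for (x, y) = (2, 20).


x^2 - d*y^2
= 2^2 - 23*20^2
= 4 - 9200
= -9196

-9196


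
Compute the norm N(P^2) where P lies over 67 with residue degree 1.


N(P^a) = p^(a*f)
= 67^(2*1)
= 67^2
= 4489

4489


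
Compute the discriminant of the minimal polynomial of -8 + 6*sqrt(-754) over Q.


The element -8 + 6*sqrt(-754) has minimal polynomial:
x^2 + 16*x + 27208
Discriminant = (16)^2 - 4*(27208)
= 256 - 108832
= -108576

-108576


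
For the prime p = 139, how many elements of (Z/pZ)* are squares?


For prime p, the number of non-zero quadratic residues is (p-1)/2.
= (139-1)/2
= 69

69


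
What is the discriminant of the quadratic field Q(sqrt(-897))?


For K = Q(sqrt(d)) with d squarefree: disc(K) = d if d = 1 mod 4, and disc(K) = 4d if d = 2 or 3 mod 4.
Here d = -897, and d mod 4 = 3.
d = 3 mod 4, not 1 (O_K = Z[sqrt(d)]), so disc(K) = 4d = 4 * (-897) = -3588

-3588


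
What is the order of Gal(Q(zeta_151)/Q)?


|Gal(Q(zeta_151)/Q)| = phi(151)
= 150

150


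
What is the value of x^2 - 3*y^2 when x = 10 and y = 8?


x^2 - d*y^2
= 10^2 - 3*8^2
= 100 - 192
= -92

-92


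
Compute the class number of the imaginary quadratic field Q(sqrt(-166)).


K = Q(sqrt(-166)). d mod 4 = 2, so D = disc(K) = 4d = -664
h(K) equals the number of primitive reduced positive-definite forms (a, b, c) = a*x^2 + b*x*y + c*y^2 with b^2 - 4ac = D,
where reduced means |b| <= a <= c, with b >= 0 whenever |b| = a or a = c, and primitive means gcd(a, b, c) = 1.
Reduced forces 3a^2 <= |D| = 664, so 1 <= a <= 14; b must have the parity of D, and c = (b^2 - D)/(4a) must be an integer >= a.
Enumerate a = 1..14, b in [-a, a]:
  a=1: (1, 0, 166)  [1]
  a=2: (2, 0, 83)  [1]
  a=3..4: none
  a=5: (5, -4, 34), (5, 4, 34)  [2]
  a=6: none
  a=7: (7, -6, 25), (7, 6, 25)  [2]
  a=8..9: none
  a=10: (10, -4, 17), (10, 4, 17)  [2]
  a=11..12: none
  a=13: (13, -8, 14), (13, 8, 14)  [2]
  a=14: none
Total reduced forms: 1 + 1 + 2 + 2 + 2 + 2 = 10
h = 10

10


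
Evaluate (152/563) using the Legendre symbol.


p = 563 is prime, so compute (152/563) with the reciprocity algorithm (Jacobi-symbol steps: pull out 2s via (2/n), flip via reciprocity, reduce):
  pull out 2: (2/563) = -1  (since 563 mod 8 = 3)
  pull out 2: (2/563) = -1  (since 563 mod 8 = 3)
  pull out 2: (2/563) = -1  (since 563 mod 8 = 3)
  reciprocity: (19/563) -> -(563/19)
  reduce: (12/19)
  pull out 2: (2/19) = -1  (since 19 mod 8 = 3)
  pull out 2: (2/19) = -1  (since 19 mod 8 = 3)
  reciprocity: (3/19) -> -(19/3)
  reduce: (1/3)
  (1/3) = 1
Product of signs = -1
(152/563) = -1

-1


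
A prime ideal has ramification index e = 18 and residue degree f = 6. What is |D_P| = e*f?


|D_P| = e * f
= 18 * 6
= 108

108


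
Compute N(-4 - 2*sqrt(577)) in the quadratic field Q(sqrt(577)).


N(a + b*sqrt(d)) = a^2 - d*b^2
= (-4)^2 - (577)*(-2)^2
= 16 - 2308
= -2292

-2292


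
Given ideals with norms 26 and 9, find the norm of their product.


N(IJ) = N(I) * N(J)
= 26 * 9
= 234

234


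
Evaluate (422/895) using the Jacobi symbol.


Compute (422/895) via quadratic reciprocity:
  pull out 2: (2/895) = +1  (since 895 mod 8 = 7)
  reciprocity: (211/895) -> -(895/211)
  reduce: (51/211)
  reciprocity: (51/211) -> -(211/51)
  reduce: (7/51)
  reciprocity: (7/51) -> -(51/7)
  reduce: (2/7)
  pull out 2: (2/7) = +1  (since 7 mod 8 = 7)
  (1/7) = 1
Product of signs = -1

-1


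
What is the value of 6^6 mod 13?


p = 13 is prime and the exponent is (p-1)/2 = 6, so by Euler's criterion 6^6 = (6/13) = +1 or -1 mod 13.
Compute by square-and-multiply:
  6 = 4 + 2 (binary 110)
  Repeated squaring mod 13: 6^1 = 6, 6^2 = 10, 6^4 = 9
  6^6 = 6^4 * 6^2 = 9 * 10 mod 13
    9 * 10 = 90 = 12 mod 13
  6^6 = 12 mod 13
Result 12 = p - 1 = -1 mod 13: 6 is a quadratic non-residue mod 13. As a residue in [0, p-1] the value is 12.
6^6 mod 13 = 12

12


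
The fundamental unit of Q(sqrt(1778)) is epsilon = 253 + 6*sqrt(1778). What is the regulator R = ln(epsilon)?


epsilon = 253 + 6*sqrt(1778)
= 505.9980
R = ln(505.9980)
= 6.2265

6.2265


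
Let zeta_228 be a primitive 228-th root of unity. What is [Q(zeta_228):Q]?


The degree equals Euler's totient phi(228).
228 = 2^2 * 3 * 19
phi(228) = 72

72


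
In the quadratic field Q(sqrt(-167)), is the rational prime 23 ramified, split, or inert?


K = Q(sqrt(-167)). Since d mod 4 = 1, disc(K) = -167.
Check p | disc: -167 mod 23 = 17.
p does not divide disc. Compute Legendre symbol (d/p):
17^((23-1)/2) mod 23 = -1
(d/p) = -1, so p is inert: (p) stays prime with e=1, f=2, g=1.
Therefore p is inert.

inert


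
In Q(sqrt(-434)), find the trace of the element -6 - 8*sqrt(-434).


Tr(a + b*sqrt(d)) = (a + b*sqrt(d)) + (a - b*sqrt(d)) = 2a
= 2 * (-6)
= -12

-12


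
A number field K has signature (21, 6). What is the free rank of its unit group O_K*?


By Dirichlet's unit theorem:
rank = r1 + r2 - 1
= 21 + 6 - 1
= 26

26


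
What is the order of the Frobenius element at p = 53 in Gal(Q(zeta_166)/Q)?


The Frobenius at p in Gal(Q(zeta_n)/Q) = (Z/nZ)* is the class of p, so its order is ord_166(53), the smallest k >= 1 with 53^k = 1 mod 166.
n = 166 = 2 * 83, phi(166) = 82; the order divides phi(n).
Divisors of 82: 1, 2, 41, 82
Repeated squaring mod 166: 53^1 = 53, 53^2 = 153, 53^4 = 3, 53^8 = 9, 53^16 = 81, 53^32 = 87, 53^64 = 99
Test divisors in increasing order:
  k=1: 53^1 = 53 mod 166
  k=2: 53^2 = 153 mod 166
  k=41: 53^41 = 87 * 9 * 53 = 165 mod 166
  k=82: 53^82 = 99 * 81 * 153 = 1 mod 166  <- first divisor giving 1
Order = 82

82


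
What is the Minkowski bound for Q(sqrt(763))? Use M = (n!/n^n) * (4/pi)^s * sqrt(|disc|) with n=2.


d = 763, d mod 4 = 3, so disc(K) = 4d = 3052; |disc(K)| = 3052
Real quadratic field, so n = 2, s = r2 = 0, r1 = 2
M = (n!/n^n) * (4/pi)^s * sqrt(|disc(K)|) = (2!/2^2) * (4/pi)^0 * sqrt(3052)
= 0.5 * 1.000000 * 55.244909
= 27.6225

27.6225


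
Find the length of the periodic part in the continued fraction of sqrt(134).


Run the CF algorithm for sqrt(134).
a_0 = floor(sqrt(134)) = 11; set m_0=0, q_0=1.
Recurrence: m' = q*a - m,  q' = (d - m'^2)/q,  a' = floor((a_0 + m')/q').
  step 1: m=11, q=13, a=1
  step 2: m=2, q=10, a=1
  step 3: m=8, q=7, a=2
  step 4: m=6, q=14, a=1
  step 5: m=8, q=5, a=3
  step 6: m=7, q=17, a=1
  step 7: m=10, q=2, a=10
  step 8: m=10, q=17, a=1
  step 9: m=7, q=5, a=3
  step 10: m=8, q=14, a=1
  step 11: m=6, q=7, a=2
  step 12: m=8, q=10, a=1
  step 13: m=2, q=13, a=1
  step 14: m=11, q=1, a=22
a_14 = 2*a_0 = 22, so the period closes here.
sqrt(134) = [11; 1, 1, 2, 1, 3, 1, 10, 1, 3, 1, 2, 1, 1, 22]
Period length = 14

14


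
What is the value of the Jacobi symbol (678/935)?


Compute (678/935) via quadratic reciprocity:
  pull out 2: (2/935) = +1  (since 935 mod 8 = 7)
  reciprocity: (339/935) -> -(935/339)
  reduce: (257/339)
  reciprocity: (257/339) -> +(339/257)
  reduce: (82/257)
  pull out 2: (2/257) = +1  (since 257 mod 8 = 1)
  reciprocity: (41/257) -> +(257/41)
  reduce: (11/41)
  reciprocity: (11/41) -> +(41/11)
  reduce: (8/11)
  pull out 2: (2/11) = -1  (since 11 mod 8 = 3)
  pull out 2: (2/11) = -1  (since 11 mod 8 = 3)
  pull out 2: (2/11) = -1  (since 11 mod 8 = 3)
  (1/11) = 1
Product of signs = 1

1


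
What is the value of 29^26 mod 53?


p = 53 is prime and the exponent is (p-1)/2 = 26, so by Euler's criterion 29^26 = (29/53) = +1 or -1 mod 53.
Compute by square-and-multiply:
  26 = 16 + 8 + 2 (binary 11010)
  Repeated squaring mod 53: 29^1 = 29, 29^2 = 46, 29^4 = 49, 29^8 = 16, 29^16 = 44
  29^26 = 29^16 * 29^8 * 29^2 = 44 * 16 * 46 mod 53
    44 * 16 = 704 = 15 mod 53
    15 * 46 = 690 = 1 mod 53
  29^26 = 1 mod 53
Result 1: 29 is a quadratic residue mod 53.
29^26 mod 53 = 1

1


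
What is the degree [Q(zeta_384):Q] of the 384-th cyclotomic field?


The degree equals Euler's totient phi(384).
384 = 2^7 * 3
phi(384) = 128

128


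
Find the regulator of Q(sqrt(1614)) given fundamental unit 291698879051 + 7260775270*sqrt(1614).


epsilon = 291698879051 + 7260775270*sqrt(1614)
= 5.8340e+11
R = ln(5.8340e+11)
= 27.0921

27.0921


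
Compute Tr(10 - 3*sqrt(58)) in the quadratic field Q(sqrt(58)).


Tr(a + b*sqrt(d)) = (a + b*sqrt(d)) + (a - b*sqrt(d)) = 2a
= 2 * (10)
= 20

20


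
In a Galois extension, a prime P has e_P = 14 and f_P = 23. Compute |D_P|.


|D_P| = e * f
= 14 * 23
= 322

322


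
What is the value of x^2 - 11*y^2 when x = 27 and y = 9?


x^2 - d*y^2
= 27^2 - 11*9^2
= 729 - 891
= -162

-162


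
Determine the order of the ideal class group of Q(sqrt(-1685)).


K = Q(sqrt(-1685)). d mod 4 = 3, so D = disc(K) = 4d = -6740
h(K) equals the number of primitive reduced positive-definite forms (a, b, c) = a*x^2 + b*x*y + c*y^2 with b^2 - 4ac = D,
where reduced means |b| <= a <= c, with b >= 0 whenever |b| = a or a = c, and primitive means gcd(a, b, c) = 1.
Reduced forces 3a^2 <= |D| = 6740, so 1 <= a <= 47; b must have the parity of D, and c = (b^2 - D)/(4a) must be an integer >= a.
Enumerate a = 1..47, b in [-a, a]:
  a=1: (1, 0, 1685)  [1]
  a=2: (2, 2, 843)  [1]
  a=3: (3, -2, 562), (3, 2, 562)  [2]
  a=4: none
  a=5: (5, 0, 337)  [1]
  a=6: (6, -2, 281), (6, 2, 281)  [2]
  a=7: (7, -6, 242), (7, 6, 242)  [2]
  a=8: none
  a=9: (9, -8, 189), (9, 8, 189)  [2]
  a=10: (10, 10, 171)  [1]
  a=11: (11, -6, 154), (11, 6, 154)  [2]
  a=12..13: none
  a=14: (14, -6, 121), (14, 6, 121)  [2]
  a=15: (15, -10, 114), (15, 10, 114)  [2]
  a=16: none
  a=17: (17, -14, 102), (17, 14, 102)  [2]
  a=18: (18, -10, 95), (18, 10, 95)  [2]
  a=19: (19, -10, 90), (19, 10, 90)  [2]
  a=20: none
  a=21: (21, -20, 85), (21, -8, 81), (21, 8, 81), (21, 20, 85)  [4]
  a=22: (22, -6, 77), (22, 6, 77)  [2]
  a=23..26: none
  a=27: (27, -8, 63), (27, 8, 63)  [2]
  a=28..29: none
  a=30: (30, -10, 57), (30, 10, 57)  [2]
  a=31: (31, -24, 59), (31, 24, 59)  [2]
  a=32: none
  a=33: (33, -28, 57), (33, -16, 53), (33, 16, 53), (33, 28, 57)  [4]
  a=34: (34, -14, 51), (34, 14, 51)  [2]
  a=35: (35, -20, 51), (35, 20, 51)  [2]
  a=36..37: none
  a=38: (38, -10, 45), (38, 10, 45)  [2]
  a=39..40: none
  a=41: (41, -36, 49), (41, 36, 49)  [2]
  a=42: (42, -34, 47), (42, -22, 43), (42, 22, 43), (42, 34, 47)  [4]
  a=43..47: none
Total reduced forms: 1 + 1 + 2 + 1 + 2 + 2 + 2 + 1 + 2 + 2 + 2 + 2 + 2 + 2 + 4 + 2 + 2 + 2 + 2 + 4 + 2 + 2 + 2 + 2 + 4 = 52
h = 52

52


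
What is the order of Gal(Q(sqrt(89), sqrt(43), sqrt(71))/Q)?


The 3 square roots of distinct primes are multiplicatively independent over Q,
so [K:Q] = 2^3 and Gal(K/Q) is isomorphic to (Z/2Z)^3.
|Gal| = 2^3 = 8

8


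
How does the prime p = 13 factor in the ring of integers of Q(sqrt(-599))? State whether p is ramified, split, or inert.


K = Q(sqrt(-599)). Since d mod 4 = 1, disc(K) = -599.
Check p | disc: -599 mod 13 = 12.
p does not divide disc. Compute Legendre symbol (d/p):
12^((13-1)/2) mod 13 = 1
(d/p) = 1, so p splits: (p) = P*P' with e=1, f=1, g=2.
Therefore p is split.

split


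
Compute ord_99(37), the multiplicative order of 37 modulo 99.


We want ord_99(37), the smallest k >= 1 with 37^k = 1 mod 99.
n = 99 = 3^2 * 11, phi(99) = 60; the order divides phi(n).
Divisors of 60: 1, 2, 3, 4, 5, 6, 10, 12, 15, 20, 30, 60
Repeated squaring mod 99: 37^1 = 37, 37^2 = 82, 37^4 = 91, 37^8 = 64, 37^16 = 37, 37^32 = 82
Test divisors in increasing order:
  k=1: 37^1 = 37 mod 99
  k=2: 37^2 = 82 mod 99
  k=3: 37^3 = 82 * 37 = 64 mod 99
  k=4: 37^4 = 91 mod 99
  k=5: 37^5 = 91 * 37 = 1 mod 99  <- first divisor giving 1
Order = 5

5


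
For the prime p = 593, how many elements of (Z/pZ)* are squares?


For prime p, the number of non-zero quadratic residues is (p-1)/2.
= (593-1)/2
= 296

296


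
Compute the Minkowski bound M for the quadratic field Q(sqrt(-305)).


d = -305, d mod 4 = 3, so disc(K) = 4d = -1220; |disc(K)| = 1220
Imaginary quadratic field, so n = 2, s = r2 = 1, r1 = 0
M = (n!/n^n) * (4/pi)^s * sqrt(|disc(K)|) = (2!/2^2) * (4/pi)^1 * sqrt(1220)
= 0.5 * 1.273240 * 34.928498
= 22.2362

22.2362


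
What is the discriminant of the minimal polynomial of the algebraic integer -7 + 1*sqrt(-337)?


The element -7 + 1*sqrt(-337) has minimal polynomial:
x^2 + 14*x + 386
Discriminant = (14)^2 - 4*(386)
= 196 - 1544
= -1348

-1348


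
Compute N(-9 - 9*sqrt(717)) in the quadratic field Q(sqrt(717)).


N(a + b*sqrt(d)) = a^2 - d*b^2
= (-9)^2 - (717)*(-9)^2
= 81 - 58077
= -57996

-57996


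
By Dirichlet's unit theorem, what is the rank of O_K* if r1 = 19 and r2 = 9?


By Dirichlet's unit theorem:
rank = r1 + r2 - 1
= 19 + 9 - 1
= 27

27


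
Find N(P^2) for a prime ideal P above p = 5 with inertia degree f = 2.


N(P^a) = p^(a*f)
= 5^(2*2)
= 5^4
= 625

625


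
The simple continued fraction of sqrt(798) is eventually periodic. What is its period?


Run the CF algorithm for sqrt(798).
a_0 = floor(sqrt(798)) = 28; set m_0=0, q_0=1.
Recurrence: m' = q*a - m,  q' = (d - m'^2)/q,  a' = floor((a_0 + m')/q').
  step 1: m=28, q=14, a=4
  step 2: m=28, q=1, a=56
a_2 = 2*a_0 = 56, so the period closes here.
sqrt(798) = [28; 4, 56]
Period length = 2

2


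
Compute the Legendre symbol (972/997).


p = 997 is prime, so compute (972/997) with the reciprocity algorithm (Jacobi-symbol steps: pull out 2s via (2/n), flip via reciprocity, reduce):
  pull out 2: (2/997) = -1  (since 997 mod 8 = 5)
  pull out 2: (2/997) = -1  (since 997 mod 8 = 5)
  reciprocity: (243/997) -> +(997/243)
  reduce: (25/243)
  reciprocity: (25/243) -> +(243/25)
  reduce: (18/25)
  pull out 2: (2/25) = +1  (since 25 mod 8 = 1)
  reciprocity: (9/25) -> +(25/9)
  reduce: (7/9)
  reciprocity: (7/9) -> +(9/7)
  reduce: (2/7)
  pull out 2: (2/7) = +1  (since 7 mod 8 = 7)
  (1/7) = 1
Product of signs = 1
(972/997) = 1

1


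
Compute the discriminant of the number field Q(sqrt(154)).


For K = Q(sqrt(d)) with d squarefree: disc(K) = d if d = 1 mod 4, and disc(K) = 4d if d = 2 or 3 mod 4.
Here d = 154, and d mod 4 = 2.
d = 2 mod 4, not 1 (O_K = Z[sqrt(d)]), so disc(K) = 4d = 4 * (154) = 616

616


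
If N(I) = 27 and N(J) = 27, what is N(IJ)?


N(IJ) = N(I) * N(J)
= 27 * 27
= 729

729


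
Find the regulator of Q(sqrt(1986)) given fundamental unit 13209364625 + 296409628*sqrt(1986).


epsilon = 13209364625 + 296409628*sqrt(1986)
= 2.6419e+10
R = ln(2.6419e+10)
= 23.9973

23.9973


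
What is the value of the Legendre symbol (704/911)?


p = 911 is prime, so compute (704/911) with the reciprocity algorithm (Jacobi-symbol steps: pull out 2s via (2/n), flip via reciprocity, reduce):
  pull out 2: (2/911) = +1  (since 911 mod 8 = 7)
  pull out 2: (2/911) = +1  (since 911 mod 8 = 7)
  pull out 2: (2/911) = +1  (since 911 mod 8 = 7)
  pull out 2: (2/911) = +1  (since 911 mod 8 = 7)
  pull out 2: (2/911) = +1  (since 911 mod 8 = 7)
  pull out 2: (2/911) = +1  (since 911 mod 8 = 7)
  reciprocity: (11/911) -> -(911/11)
  reduce: (9/11)
  reciprocity: (9/11) -> +(11/9)
  reduce: (2/9)
  pull out 2: (2/9) = +1  (since 9 mod 8 = 1)
  (1/9) = 1
Product of signs = -1
(704/911) = -1

-1


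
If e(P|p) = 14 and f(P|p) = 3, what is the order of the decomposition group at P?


|D_P| = e * f
= 14 * 3
= 42

42


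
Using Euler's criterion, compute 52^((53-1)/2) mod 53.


p = 53 is prime and the exponent is (p-1)/2 = 26, so by Euler's criterion 52^26 = (52/53) = +1 or -1 mod 53.
Compute by square-and-multiply:
  26 = 16 + 8 + 2 (binary 11010)
  Repeated squaring mod 53: 52^1 = 52, 52^2 = 1, 52^4 = 1, 52^8 = 1, 52^16 = 1
  52^26 = 52^16 * 52^8 * 52^2 = 1 * 1 * 1 mod 53
    1 * 1 = 1 = 1 mod 53
    1 * 1 = 1 = 1 mod 53
  52^26 = 1 mod 53
Result 1: 52 is a quadratic residue mod 53.
52^26 mod 53 = 1

1


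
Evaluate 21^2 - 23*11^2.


x^2 - d*y^2
= 21^2 - 23*11^2
= 441 - 2783
= -2342

-2342


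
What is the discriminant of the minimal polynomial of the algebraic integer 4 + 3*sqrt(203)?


The element 4 + 3*sqrt(203) has minimal polynomial:
x^2 - 8*x - 1811
Discriminant = (-8)^2 - 4*(-1811)
= 64 + 7244
= 7308

7308


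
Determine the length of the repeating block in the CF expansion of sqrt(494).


Run the CF algorithm for sqrt(494).
a_0 = floor(sqrt(494)) = 22; set m_0=0, q_0=1.
Recurrence: m' = q*a - m,  q' = (d - m'^2)/q,  a' = floor((a_0 + m')/q').
  step 1: m=22, q=10, a=4
  step 2: m=18, q=17, a=2
  step 3: m=16, q=14, a=2
  step 4: m=12, q=25, a=1
  step 5: m=13, q=13, a=2
  step 6: m=13, q=25, a=1
  step 7: m=12, q=14, a=2
  step 8: m=16, q=17, a=2
  step 9: m=18, q=10, a=4
  step 10: m=22, q=1, a=44
a_10 = 2*a_0 = 44, so the period closes here.
sqrt(494) = [22; 4, 2, 2, 1, 2, 1, 2, 2, 4, 44]
Period length = 10

10


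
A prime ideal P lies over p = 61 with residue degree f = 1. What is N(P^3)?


N(P^a) = p^(a*f)
= 61^(3*1)
= 61^3
= 226981

226981


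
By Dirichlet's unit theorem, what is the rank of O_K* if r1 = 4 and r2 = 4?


By Dirichlet's unit theorem:
rank = r1 + r2 - 1
= 4 + 4 - 1
= 7

7


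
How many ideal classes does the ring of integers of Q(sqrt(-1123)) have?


K = Q(sqrt(-1123)). d mod 4 = 1, so D = disc(K) = d = -1123
h(K) equals the number of primitive reduced positive-definite forms (a, b, c) = a*x^2 + b*x*y + c*y^2 with b^2 - 4ac = D,
where reduced means |b| <= a <= c, with b >= 0 whenever |b| = a or a = c, and primitive means gcd(a, b, c) = 1.
Reduced forces 3a^2 <= |D| = 1123, so 1 <= a <= 19; b must have the parity of D, and c = (b^2 - D)/(4a) must be an integer >= a.
Enumerate a = 1..19, b in [-a, a]:
  a=1: (1, 1, 281)  [1]
  a=2..6: none
  a=7: (7, -5, 41), (7, 5, 41)  [2]
  a=8..16: none
  a=17: (17, -13, 19), (17, 13, 19)  [2]
  a=18..19: none
Total reduced forms: 1 + 2 + 2 = 5
h = 5

5


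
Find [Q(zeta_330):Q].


The degree equals Euler's totient phi(330).
330 = 2 * 3 * 5 * 11
phi(330) = 80

80


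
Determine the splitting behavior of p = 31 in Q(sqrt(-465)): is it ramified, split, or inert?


K = Q(sqrt(-465)). Since d mod 4 = 3, disc(K) = -1860.
Check p | disc: -1860 mod 31 = 0.
p divides disc, so p ramifies: (p) = P^2 with e=2, f=1, g=1.
Therefore p is ramified.

ramified


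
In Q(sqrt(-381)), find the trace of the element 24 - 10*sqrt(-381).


Tr(a + b*sqrt(d)) = (a + b*sqrt(d)) + (a - b*sqrt(d)) = 2a
= 2 * (24)
= 48

48


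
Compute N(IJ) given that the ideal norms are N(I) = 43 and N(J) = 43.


N(IJ) = N(I) * N(J)
= 43 * 43
= 1849

1849


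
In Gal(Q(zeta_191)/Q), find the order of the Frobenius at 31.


The Frobenius at p in Gal(Q(zeta_n)/Q) = (Z/nZ)* is the class of p, so its order is ord_191(31), the smallest k >= 1 with 31^k = 1 mod 191.
n = 191 = 191, phi(191) = 190; the order divides phi(n).
Divisors of 190: 1, 2, 5, 10, 19, 38, 95, 190
Repeated squaring mod 191: 31^1 = 31, 31^2 = 6, 31^4 = 36, 31^8 = 150, 31^16 = 153, 31^32 = 107, 31^64 = 180, 31^128 = 121
Test divisors in increasing order:
  k=1: 31^1 = 31 mod 191
  k=2: 31^2 = 6 mod 191
  k=5: 31^5 = 36 * 31 = 161 mod 191
  k=10: 31^10 = 150 * 6 = 136 mod 191
  k=19: 31^19 = 153 * 6 * 31 = 190 mod 191
  k=38: 31^38 = 107 * 36 * 6 = 1 mod 191  <- first divisor giving 1
Order = 38

38


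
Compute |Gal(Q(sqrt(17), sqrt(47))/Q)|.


The 2 square roots of distinct primes are multiplicatively independent over Q,
so [K:Q] = 2^2 and Gal(K/Q) is isomorphic to (Z/2Z)^2.
|Gal| = 2^2 = 4

4


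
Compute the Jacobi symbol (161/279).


Compute (161/279) via quadratic reciprocity:
  reciprocity: (161/279) -> +(279/161)
  reduce: (118/161)
  pull out 2: (2/161) = +1  (since 161 mod 8 = 1)
  reciprocity: (59/161) -> +(161/59)
  reduce: (43/59)
  reciprocity: (43/59) -> -(59/43)
  reduce: (16/43)
  pull out 2: (2/43) = -1  (since 43 mod 8 = 3)
  pull out 2: (2/43) = -1  (since 43 mod 8 = 3)
  pull out 2: (2/43) = -1  (since 43 mod 8 = 3)
  pull out 2: (2/43) = -1  (since 43 mod 8 = 3)
  (1/43) = 1
Product of signs = -1

-1


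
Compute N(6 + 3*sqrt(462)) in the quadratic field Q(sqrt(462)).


N(a + b*sqrt(d)) = a^2 - d*b^2
= (6)^2 - (462)*(3)^2
= 36 - 4158
= -4122

-4122


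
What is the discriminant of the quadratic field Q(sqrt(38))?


For K = Q(sqrt(d)) with d squarefree: disc(K) = d if d = 1 mod 4, and disc(K) = 4d if d = 2 or 3 mod 4.
Here d = 38, and d mod 4 = 2.
d = 2 mod 4, not 1 (O_K = Z[sqrt(d)]), so disc(K) = 4d = 4 * (38) = 152

152


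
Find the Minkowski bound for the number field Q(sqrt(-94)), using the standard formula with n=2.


d = -94, d mod 4 = 2, so disc(K) = 4d = -376; |disc(K)| = 376
Imaginary quadratic field, so n = 2, s = r2 = 1, r1 = 0
M = (n!/n^n) * (4/pi)^s * sqrt(|disc(K)|) = (2!/2^2) * (4/pi)^1 * sqrt(376)
= 0.5 * 1.273240 * 19.390719
= 12.3445

12.3445


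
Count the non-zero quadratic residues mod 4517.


For prime p, the number of non-zero quadratic residues is (p-1)/2.
= (4517-1)/2
= 2258

2258


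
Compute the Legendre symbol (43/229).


p = 229 is prime, so compute (43/229) with the reciprocity algorithm (Jacobi-symbol steps: pull out 2s via (2/n), flip via reciprocity, reduce):
  reciprocity: (43/229) -> +(229/43)
  reduce: (14/43)
  pull out 2: (2/43) = -1  (since 43 mod 8 = 3)
  reciprocity: (7/43) -> -(43/7)
  reduce: (1/7)
  (1/7) = 1
Product of signs = 1
(43/229) = 1

1


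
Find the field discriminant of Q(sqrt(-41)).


For K = Q(sqrt(d)) with d squarefree: disc(K) = d if d = 1 mod 4, and disc(K) = 4d if d = 2 or 3 mod 4.
Here d = -41, and d mod 4 = 3.
d = 3 mod 4, not 1 (O_K = Z[sqrt(d)]), so disc(K) = 4d = 4 * (-41) = -164

-164


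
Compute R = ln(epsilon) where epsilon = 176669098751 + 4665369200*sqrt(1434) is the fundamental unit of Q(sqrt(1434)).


epsilon = 176669098751 + 4665369200*sqrt(1434)
= 3.5334e+11
R = ln(3.5334e+11)
= 26.5907

26.5907


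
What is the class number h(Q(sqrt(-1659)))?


K = Q(sqrt(-1659)). d mod 4 = 1, so D = disc(K) = d = -1659
h(K) equals the number of primitive reduced positive-definite forms (a, b, c) = a*x^2 + b*x*y + c*y^2 with b^2 - 4ac = D,
where reduced means |b| <= a <= c, with b >= 0 whenever |b| = a or a = c, and primitive means gcd(a, b, c) = 1.
Reduced forces 3a^2 <= |D| = 1659, so 1 <= a <= 23; b must have the parity of D, and c = (b^2 - D)/(4a) must be an integer >= a.
Enumerate a = 1..23, b in [-a, a]:
  a=1: (1, 1, 415)  [1]
  a=2: none
  a=3: (3, 3, 139)  [1]
  a=4: none
  a=5: (5, -1, 83), (5, 1, 83)  [2]
  a=6: none
  a=7: (7, 7, 61)  [1]
  a=8..14: none
  a=15: (15, -9, 29), (15, 9, 29)  [2]
  a=16..20: none
  a=21: (21, 21, 25)  [1]
  a=22..23: none
Total reduced forms: 1 + 1 + 2 + 1 + 2 + 1 = 8
h = 8

8


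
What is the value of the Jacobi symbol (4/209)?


Compute (4/209) via quadratic reciprocity:
  pull out 2: (2/209) = +1  (since 209 mod 8 = 1)
  pull out 2: (2/209) = +1  (since 209 mod 8 = 1)
  (1/209) = 1
Product of signs = 1

1


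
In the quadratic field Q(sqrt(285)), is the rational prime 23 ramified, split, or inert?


K = Q(sqrt(285)). Since d mod 4 = 1, disc(K) = 285.
Check p | disc: 285 mod 23 = 9.
p does not divide disc. Compute Legendre symbol (d/p):
9^((23-1)/2) mod 23 = 1
(d/p) = 1, so p splits: (p) = P*P' with e=1, f=1, g=2.
Therefore p is split.

split


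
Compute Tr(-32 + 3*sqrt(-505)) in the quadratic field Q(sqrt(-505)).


Tr(a + b*sqrt(d)) = (a + b*sqrt(d)) + (a - b*sqrt(d)) = 2a
= 2 * (-32)
= -64

-64


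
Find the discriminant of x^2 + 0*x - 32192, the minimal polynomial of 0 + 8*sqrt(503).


The element 0 + 8*sqrt(503) has minimal polynomial:
x^2 + 0*x - 32192
Discriminant = (0)^2 - 4*(-32192)
= 0 + 128768
= 128768

128768


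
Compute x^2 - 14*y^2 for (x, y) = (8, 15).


x^2 - d*y^2
= 8^2 - 14*15^2
= 64 - 3150
= -3086

-3086


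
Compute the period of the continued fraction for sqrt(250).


Run the CF algorithm for sqrt(250).
a_0 = floor(sqrt(250)) = 15; set m_0=0, q_0=1.
Recurrence: m' = q*a - m,  q' = (d - m'^2)/q,  a' = floor((a_0 + m')/q').
  step 1: m=15, q=25, a=1
  step 2: m=10, q=6, a=4
  step 3: m=14, q=9, a=3
  step 4: m=13, q=9, a=3
  step 5: m=14, q=6, a=4
  step 6: m=10, q=25, a=1
  step 7: m=15, q=1, a=30
a_7 = 2*a_0 = 30, so the period closes here.
sqrt(250) = [15; 1, 4, 3, 3, 4, 1, 30]
Period length = 7

7


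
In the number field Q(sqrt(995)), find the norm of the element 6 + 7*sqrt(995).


N(a + b*sqrt(d)) = a^2 - d*b^2
= (6)^2 - (995)*(7)^2
= 36 - 48755
= -48719

-48719


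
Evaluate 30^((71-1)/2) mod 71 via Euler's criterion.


p = 71 is prime and the exponent is (p-1)/2 = 35, so by Euler's criterion 30^35 = (30/71) = +1 or -1 mod 71.
Compute by square-and-multiply:
  35 = 32 + 2 + 1 (binary 100011)
  Repeated squaring mod 71: 30^1 = 30, 30^2 = 48, 30^4 = 32, 30^8 = 30, 30^16 = 48, 30^32 = 32
  30^35 = 30^32 * 30^2 * 30^1 = 32 * 48 * 30 mod 71
    32 * 48 = 1536 = 45 mod 71
    45 * 30 = 1350 = 1 mod 71
  30^35 = 1 mod 71
Result 1: 30 is a quadratic residue mod 71.
30^35 mod 71 = 1

1


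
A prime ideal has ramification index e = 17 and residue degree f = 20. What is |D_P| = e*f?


|D_P| = e * f
= 17 * 20
= 340

340


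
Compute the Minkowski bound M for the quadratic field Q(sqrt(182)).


d = 182, d mod 4 = 2, so disc(K) = 4d = 728; |disc(K)| = 728
Real quadratic field, so n = 2, s = r2 = 0, r1 = 2
M = (n!/n^n) * (4/pi)^s * sqrt(|disc(K)|) = (2!/2^2) * (4/pi)^0 * sqrt(728)
= 0.5 * 1.000000 * 26.981475
= 13.4907

13.4907


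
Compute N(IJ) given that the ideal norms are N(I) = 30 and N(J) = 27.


N(IJ) = N(I) * N(J)
= 30 * 27
= 810

810


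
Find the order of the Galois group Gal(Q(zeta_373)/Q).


|Gal(Q(zeta_373)/Q)| = phi(373)
= 372

372


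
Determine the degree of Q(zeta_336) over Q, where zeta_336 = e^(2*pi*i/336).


The degree equals Euler's totient phi(336).
336 = 2^4 * 3 * 7
phi(336) = 96

96


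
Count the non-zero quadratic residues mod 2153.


For prime p, the number of non-zero quadratic residues is (p-1)/2.
= (2153-1)/2
= 1076

1076


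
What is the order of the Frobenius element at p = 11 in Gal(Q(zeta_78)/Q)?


The Frobenius at p in Gal(Q(zeta_n)/Q) = (Z/nZ)* is the class of p, so its order is ord_78(11), the smallest k >= 1 with 11^k = 1 mod 78.
n = 78 = 2 * 3 * 13, phi(78) = 24; the order divides phi(n).
Divisors of 24: 1, 2, 3, 4, 6, 8, 12, 24
Repeated squaring mod 78: 11^1 = 11, 11^2 = 43, 11^4 = 55, 11^8 = 61, 11^16 = 55
Test divisors in increasing order:
  k=1: 11^1 = 11 mod 78
  k=2: 11^2 = 43 mod 78
  k=3: 11^3 = 43 * 11 = 5 mod 78
  k=4: 11^4 = 55 mod 78
  k=6: 11^6 = 55 * 43 = 25 mod 78
  k=8: 11^8 = 61 mod 78
  k=12: 11^12 = 61 * 55 = 1 mod 78  <- first divisor giving 1
Order = 12

12


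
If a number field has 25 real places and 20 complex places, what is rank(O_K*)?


By Dirichlet's unit theorem:
rank = r1 + r2 - 1
= 25 + 20 - 1
= 44

44


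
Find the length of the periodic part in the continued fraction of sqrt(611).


Run the CF algorithm for sqrt(611).
a_0 = floor(sqrt(611)) = 24; set m_0=0, q_0=1.
Recurrence: m' = q*a - m,  q' = (d - m'^2)/q,  a' = floor((a_0 + m')/q').
  step 1: m=24, q=35, a=1
  step 2: m=11, q=14, a=2
  step 3: m=17, q=23, a=1
  step 4: m=6, q=25, a=1
  step 5: m=19, q=10, a=4
  step 6: m=21, q=17, a=2
  step 7: m=13, q=26, a=1
  step 8: m=13, q=17, a=2
  step 9: m=21, q=10, a=4
  step 10: m=19, q=25, a=1
  step 11: m=6, q=23, a=1
  step 12: m=17, q=14, a=2
  step 13: m=11, q=35, a=1
  step 14: m=24, q=1, a=48
a_14 = 2*a_0 = 48, so the period closes here.
sqrt(611) = [24; 1, 2, 1, 1, 4, 2, 1, 2, 4, 1, 1, 2, 1, 48]
Period length = 14

14


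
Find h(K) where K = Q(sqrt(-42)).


K = Q(sqrt(-42)). d mod 4 = 2, so D = disc(K) = 4d = -168
h(K) equals the number of primitive reduced positive-definite forms (a, b, c) = a*x^2 + b*x*y + c*y^2 with b^2 - 4ac = D,
where reduced means |b| <= a <= c, with b >= 0 whenever |b| = a or a = c, and primitive means gcd(a, b, c) = 1.
Reduced forces 3a^2 <= |D| = 168, so 1 <= a <= 7; b must have the parity of D, and c = (b^2 - D)/(4a) must be an integer >= a.
Enumerate a = 1..7, b in [-a, a]:
  a=1: (1, 0, 42)  [1]
  a=2: (2, 0, 21)  [1]
  a=3: (3, 0, 14)  [1]
  a=4..5: none
  a=6: (6, 0, 7)  [1]
  a=7: none
Total reduced forms: 1 + 1 + 1 + 1 = 4
h = 4

4


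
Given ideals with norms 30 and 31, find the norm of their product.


N(IJ) = N(I) * N(J)
= 30 * 31
= 930

930


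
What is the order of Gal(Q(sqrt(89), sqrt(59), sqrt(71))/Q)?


The 3 square roots of distinct primes are multiplicatively independent over Q,
so [K:Q] = 2^3 and Gal(K/Q) is isomorphic to (Z/2Z)^3.
|Gal| = 2^3 = 8

8


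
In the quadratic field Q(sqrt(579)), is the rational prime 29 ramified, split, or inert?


K = Q(sqrt(579)). Since d mod 4 = 3, disc(K) = 2316.
Check p | disc: 2316 mod 29 = 25.
p does not divide disc. Compute Legendre symbol (d/p):
28^((29-1)/2) mod 29 = 1
(d/p) = 1, so p splits: (p) = P*P' with e=1, f=1, g=2.
Therefore p is split.

split


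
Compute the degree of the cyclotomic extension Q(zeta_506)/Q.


The degree equals Euler's totient phi(506).
506 = 2 * 11 * 23
phi(506) = 220

220


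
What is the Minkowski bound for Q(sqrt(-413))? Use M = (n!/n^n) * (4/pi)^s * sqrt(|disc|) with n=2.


d = -413, d mod 4 = 3, so disc(K) = 4d = -1652; |disc(K)| = 1652
Imaginary quadratic field, so n = 2, s = r2 = 1, r1 = 0
M = (n!/n^n) * (4/pi)^s * sqrt(|disc(K)|) = (2!/2^2) * (4/pi)^1 * sqrt(1652)
= 0.5 * 1.273240 * 40.644803
= 25.8753

25.8753


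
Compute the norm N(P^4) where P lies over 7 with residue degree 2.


N(P^a) = p^(a*f)
= 7^(4*2)
= 7^8
= 5764801

5764801


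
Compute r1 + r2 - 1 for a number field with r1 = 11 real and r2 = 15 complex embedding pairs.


By Dirichlet's unit theorem:
rank = r1 + r2 - 1
= 11 + 15 - 1
= 25

25


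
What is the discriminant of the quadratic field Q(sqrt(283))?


For K = Q(sqrt(d)) with d squarefree: disc(K) = d if d = 1 mod 4, and disc(K) = 4d if d = 2 or 3 mod 4.
Here d = 283, and d mod 4 = 3.
d = 3 mod 4, not 1 (O_K = Z[sqrt(d)]), so disc(K) = 4d = 4 * (283) = 1132

1132


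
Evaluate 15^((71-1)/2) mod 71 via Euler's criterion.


p = 71 is prime and the exponent is (p-1)/2 = 35, so by Euler's criterion 15^35 = (15/71) = +1 or -1 mod 71.
Compute by square-and-multiply:
  35 = 32 + 2 + 1 (binary 100011)
  Repeated squaring mod 71: 15^1 = 15, 15^2 = 12, 15^4 = 2, 15^8 = 4, 15^16 = 16, 15^32 = 43
  15^35 = 15^32 * 15^2 * 15^1 = 43 * 12 * 15 mod 71
    43 * 12 = 516 = 19 mod 71
    19 * 15 = 285 = 1 mod 71
  15^35 = 1 mod 71
Result 1: 15 is a quadratic residue mod 71.
15^35 mod 71 = 1

1


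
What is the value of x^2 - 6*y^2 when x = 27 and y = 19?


x^2 - d*y^2
= 27^2 - 6*19^2
= 729 - 2166
= -1437

-1437


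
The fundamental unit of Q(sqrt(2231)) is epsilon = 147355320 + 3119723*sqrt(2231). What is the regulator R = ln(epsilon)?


epsilon = 147355320 + 3119723*sqrt(2231)
= 2.9471e+08
R = ln(2.9471e+08)
= 19.5015

19.5015


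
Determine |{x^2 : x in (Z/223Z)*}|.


For prime p, the number of non-zero quadratic residues is (p-1)/2.
= (223-1)/2
= 111

111


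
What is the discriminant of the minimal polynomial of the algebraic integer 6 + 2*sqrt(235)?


The element 6 + 2*sqrt(235) has minimal polynomial:
x^2 - 12*x - 904
Discriminant = (-12)^2 - 4*(-904)
= 144 + 3616
= 3760

3760


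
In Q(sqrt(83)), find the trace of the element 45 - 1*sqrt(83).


Tr(a + b*sqrt(d)) = (a + b*sqrt(d)) + (a - b*sqrt(d)) = 2a
= 2 * (45)
= 90

90


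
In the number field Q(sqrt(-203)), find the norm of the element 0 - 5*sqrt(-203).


N(a + b*sqrt(d)) = a^2 - d*b^2
= (0)^2 - (-203)*(-5)^2
= 0 + 5075
= 5075

5075


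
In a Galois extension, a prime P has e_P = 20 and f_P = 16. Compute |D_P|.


|D_P| = e * f
= 20 * 16
= 320

320


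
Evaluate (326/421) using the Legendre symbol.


p = 421 is prime, so compute (326/421) with the reciprocity algorithm (Jacobi-symbol steps: pull out 2s via (2/n), flip via reciprocity, reduce):
  pull out 2: (2/421) = -1  (since 421 mod 8 = 5)
  reciprocity: (163/421) -> +(421/163)
  reduce: (95/163)
  reciprocity: (95/163) -> -(163/95)
  reduce: (68/95)
  pull out 2: (2/95) = +1  (since 95 mod 8 = 7)
  pull out 2: (2/95) = +1  (since 95 mod 8 = 7)
  reciprocity: (17/95) -> +(95/17)
  reduce: (10/17)
  pull out 2: (2/17) = +1  (since 17 mod 8 = 1)
  reciprocity: (5/17) -> +(17/5)
  reduce: (2/5)
  pull out 2: (2/5) = -1  (since 5 mod 8 = 5)
  (1/5) = 1
Product of signs = -1
(326/421) = -1

-1
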